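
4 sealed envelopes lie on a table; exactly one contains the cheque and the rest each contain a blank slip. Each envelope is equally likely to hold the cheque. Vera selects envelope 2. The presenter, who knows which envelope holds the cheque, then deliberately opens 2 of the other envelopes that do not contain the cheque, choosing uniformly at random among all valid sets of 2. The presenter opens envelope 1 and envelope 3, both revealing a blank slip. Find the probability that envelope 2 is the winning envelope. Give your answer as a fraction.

1/4

Condition on the true location of the cheque.
If it is in either of envelopes 1 and 3 (prior 1/4 each): that envelope was opened and seen not to hold the prize — ruled out; weight (1/4)·0 = 0 each.
If it is in envelope 2 (prior 1/4): the presenter has 3 equally likely choices, so probability 1/3; weight (1/4)·(1/3) = 1/12.
If it is in envelope 4 (prior 1/4): the presenter has no choice, probability 1; weight (1/4)·1 = 1/4.
The weights sum to 1/3.
So P(the cheque in envelope 2 | the presenter opened envelope 1 and envelope 3) = (1/12) / (1/3) = 1/4.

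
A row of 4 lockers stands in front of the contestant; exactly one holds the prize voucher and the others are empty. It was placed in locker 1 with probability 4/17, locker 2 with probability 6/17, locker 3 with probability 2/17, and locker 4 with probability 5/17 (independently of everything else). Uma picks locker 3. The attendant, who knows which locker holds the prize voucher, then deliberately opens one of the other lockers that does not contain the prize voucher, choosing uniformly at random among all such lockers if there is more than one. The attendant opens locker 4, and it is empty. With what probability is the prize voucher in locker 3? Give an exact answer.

2/17

Apply Bayes' rule, conditioning on where the prize voucher actually is.
If it is in locker 1 (prior 4/17): the attendant has 2 equally likely choices, so probability 1/2; weight (4/17)·(1/2) = 2/17.
If it is in locker 2 (prior 6/17): the attendant has 2 equally likely choices, so probability 1/2; weight (6/17)·(1/2) = 3/17.
If it is in locker 3 (prior 2/17): the attendant has 3 equally likely choices, so probability 1/3; weight (2/17)·(1/3) = 2/51.
If it is in locker 4 (prior 5/17): the attendant opened locker 4, so this case is ruled out; weight (5/17)·0 = 0.
The weights sum to 1/3.
So P(the prize voucher in locker 3 | the attendant opened locker 4) = (2/51) / (1/3) = 2/17.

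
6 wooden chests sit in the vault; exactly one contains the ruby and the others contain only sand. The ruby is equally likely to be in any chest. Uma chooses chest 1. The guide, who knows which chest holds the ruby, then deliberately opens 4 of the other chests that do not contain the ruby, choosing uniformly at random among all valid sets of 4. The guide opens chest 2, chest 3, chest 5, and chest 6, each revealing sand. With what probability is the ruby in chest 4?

Apply Bayes' rule, conditioning on where the ruby actually is.
If it is in chest 1 (prior 1/6): the guide has 5 equally likely choices, so probability 1/5; weight (1/6)·(1/5) = 1/30.
If it is in any of chests 2, 3, 5, and 6 (prior 1/6 each): that chest was opened and seen not to hold the prize — ruled out; weight (1/6)·0 = 0 each.
If it is in chest 4 (prior 1/6): the guide has no choice, probability 1; weight (1/6)·1 = 1/6.
The weights sum to 1/5.
So P(the ruby in chest 4 | the guide opened chest 2, chest 3, chest 5, and chest 6) = (1/6) / (1/5) = 5/6.

5/6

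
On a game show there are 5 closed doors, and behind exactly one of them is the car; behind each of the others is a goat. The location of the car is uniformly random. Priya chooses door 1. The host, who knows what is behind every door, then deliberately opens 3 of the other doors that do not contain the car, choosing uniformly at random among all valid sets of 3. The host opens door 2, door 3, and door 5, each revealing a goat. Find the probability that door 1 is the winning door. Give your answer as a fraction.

Apply Bayes' rule, conditioning on where the car actually is.
If it is behind door 1 (prior 1/5): the host has 4 equally likely choices, so probability 1/4; weight (1/5)·(1/4) = 1/20.
If it is behind any of doors 2, 3, and 5 (prior 1/5 each): that door was opened and seen not to hold the prize — ruled out; weight (1/5)·0 = 0 each.
If it is behind door 4 (prior 1/5): the host has no choice, probability 1; weight (1/5)·1 = 1/5.
The weights sum to 1/4.
So P(the car behind door 1 | the host opened door 2, door 3, and door 5) = (1/20) / (1/4) = 1/5.

1/5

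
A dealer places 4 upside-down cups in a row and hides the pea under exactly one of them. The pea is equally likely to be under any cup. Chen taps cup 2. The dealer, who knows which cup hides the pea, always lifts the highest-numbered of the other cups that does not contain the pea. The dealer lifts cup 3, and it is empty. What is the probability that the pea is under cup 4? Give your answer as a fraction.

1

Apply Bayes' rule, conditioning on where the pea actually is.
If it is under either of cups 1 and 2 (prior 1/4 each): the dealer would have opened cup 4 instead, probability 0; weight (1/4)·0 = 0 each.
If it is under cup 3 (prior 1/4): the dealer opened cup 3, so this case is ruled out; weight (1/4)·0 = 0.
If it is under cup 4 (prior 1/4): cup 3 is the highest-numbered option available, probability 1; weight (1/4)·1 = 1/4.
The weights sum to 1/4.
So P(the pea under cup 4 | the dealer opened cup 3) = (1/4) / (1/4) = 1.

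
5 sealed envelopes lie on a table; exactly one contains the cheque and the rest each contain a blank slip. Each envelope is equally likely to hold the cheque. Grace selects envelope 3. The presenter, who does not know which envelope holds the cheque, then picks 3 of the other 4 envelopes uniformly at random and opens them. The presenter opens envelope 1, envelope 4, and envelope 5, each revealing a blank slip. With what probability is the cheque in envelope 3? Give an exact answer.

1/2

Apply Bayes' rule, conditioning on where the cheque actually is.
If it is in any of envelopes 1, 4, and 5 (prior 1/5 each): that envelope was opened and seen not to hold the prize — ruled out; weight (1/5)·0 = 0 each.
If it is in either of envelopes 2 and 3 (prior 1/5 each): the presenter picks exactly this set with probability 1/4 regardless, and none is the prize; weight (1/5)·(1/4) = 1/20 each.
The weights sum to 1/10.
So P(the cheque in envelope 3 | the presenter opened envelope 1, envelope 4, and envelope 5) = (1/20) / (1/10) = 1/2.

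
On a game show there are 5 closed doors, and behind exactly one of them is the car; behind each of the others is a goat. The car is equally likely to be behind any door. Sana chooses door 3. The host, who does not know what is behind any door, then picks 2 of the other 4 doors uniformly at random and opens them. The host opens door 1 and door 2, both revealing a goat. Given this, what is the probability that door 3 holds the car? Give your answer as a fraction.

Consider each possible location of the car in turn.
If it is behind either of doors 1 and 2 (prior 1/5 each): that door was opened and seen not to hold the prize — ruled out; weight (1/5)·0 = 0 each.
If it is behind any of doors 3, 4, and 5 (prior 1/5 each): the host picks exactly this set with probability 1/6 regardless, and none is the prize; weight (1/5)·(1/6) = 1/30 each.
The weights sum to 1/10.
So P(the car behind door 3 | the host opened door 1 and door 2) = (1/30) / (1/10) = 1/3.

1/3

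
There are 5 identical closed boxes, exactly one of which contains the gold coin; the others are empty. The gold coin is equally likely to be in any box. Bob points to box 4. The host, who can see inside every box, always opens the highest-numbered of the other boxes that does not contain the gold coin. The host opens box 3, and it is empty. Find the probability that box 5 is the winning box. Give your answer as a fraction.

1

Condition on the true location of the gold coin.
If it is in any of boxes 1, 2, and 4 (prior 1/5 each): the host would have opened box 5 instead, probability 0; weight (1/5)·0 = 0 each.
If it is in box 3 (prior 1/5): the host opened box 3, so this case is ruled out; weight (1/5)·0 = 0.
If it is in box 5 (prior 1/5): box 3 is the highest-numbered option available, probability 1; weight (1/5)·1 = 1/5.
The weights sum to 1/5.
So P(the gold coin in box 5 | the host opened box 3) = (1/5) / (1/5) = 1.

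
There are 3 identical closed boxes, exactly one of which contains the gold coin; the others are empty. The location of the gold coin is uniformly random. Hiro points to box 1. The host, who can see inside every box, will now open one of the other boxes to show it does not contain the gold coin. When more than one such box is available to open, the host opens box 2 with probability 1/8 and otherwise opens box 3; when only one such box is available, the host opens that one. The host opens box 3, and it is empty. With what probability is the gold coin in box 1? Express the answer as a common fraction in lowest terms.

Consider each possible location of the gold coin in turn.
If it is in box 1 (prior 1/3): box 2 is available but not opened, probability 7/8; weight (1/3)·(7/8) = 7/24.
If it is in box 2 (prior 1/3): only box 3 is available, probability 1; weight (1/3)·1 = 1/3.
If it is in box 3 (prior 1/3): the host opened box 3, so this case is ruled out; weight (1/3)·0 = 0.
The weights sum to 5/8.
So P(the gold coin in box 1 | the host opened box 3) = (7/24) / (5/8) = 7/15.

7/15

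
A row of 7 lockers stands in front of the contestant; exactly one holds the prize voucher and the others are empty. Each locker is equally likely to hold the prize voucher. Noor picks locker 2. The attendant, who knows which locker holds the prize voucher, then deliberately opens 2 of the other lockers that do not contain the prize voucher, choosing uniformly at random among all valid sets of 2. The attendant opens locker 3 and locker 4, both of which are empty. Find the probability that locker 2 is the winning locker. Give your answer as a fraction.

1/7

Condition on the true location of the prize voucher.
If it is in any of lockers 1, 5, 6, and 7 (prior 1/7 each): the attendant has 10 equally likely choices, so probability 1/10; weight (1/7)·(1/10) = 1/70 each.
If it is in locker 2 (prior 1/7): the attendant has 15 equally likely choices, so probability 1/15; weight (1/7)·(1/15) = 1/105.
If it is in either of lockers 3 and 4 (prior 1/7 each): that locker was opened and seen not to hold the prize — ruled out; weight (1/7)·0 = 0 each.
The weights sum to 1/15.
So P(the prize voucher in locker 2 | the attendant opened locker 3 and locker 4) = (1/105) / (1/15) = 1/7.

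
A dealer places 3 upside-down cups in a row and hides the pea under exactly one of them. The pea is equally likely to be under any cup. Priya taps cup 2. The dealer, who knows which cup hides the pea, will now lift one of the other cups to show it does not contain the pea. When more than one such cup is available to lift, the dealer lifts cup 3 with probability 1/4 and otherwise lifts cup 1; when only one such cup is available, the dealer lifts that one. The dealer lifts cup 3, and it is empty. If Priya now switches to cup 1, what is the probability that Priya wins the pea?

Consider each possible location of the pea in turn.
If it is under cup 1 (prior 1/3): only cup 3 is available, probability 1; weight (1/3)·1 = 1/3.
If it is under cup 2 (prior 1/3): cup 3 is available, opened with probability 1/4; weight (1/3)·(1/4) = 1/12.
If it is under cup 3 (prior 1/3): the dealer opened cup 3, so this case is ruled out; weight (1/3)·0 = 0.
The weights sum to 5/12.
So P(the pea under cup 1 | the dealer opened cup 3) = (1/3) / (5/12) = 4/5.

4/5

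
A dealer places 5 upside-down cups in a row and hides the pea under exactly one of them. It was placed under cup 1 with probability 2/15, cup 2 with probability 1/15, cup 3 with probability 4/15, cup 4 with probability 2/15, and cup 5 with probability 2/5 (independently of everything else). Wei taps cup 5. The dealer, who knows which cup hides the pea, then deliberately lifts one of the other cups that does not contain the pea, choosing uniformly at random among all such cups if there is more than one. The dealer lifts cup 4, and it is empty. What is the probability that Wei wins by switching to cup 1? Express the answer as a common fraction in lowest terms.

Condition on the true location of the pea.
If it is under cup 1 (prior 2/15): the dealer has 3 equally likely choices, so probability 1/3; weight (2/15)·(1/3) = 2/45.
If it is under cup 2 (prior 1/15): the dealer has 3 equally likely choices, so probability 1/3; weight (1/15)·(1/3) = 1/45.
If it is under cup 3 (prior 4/15): the dealer has 3 equally likely choices, so probability 1/3; weight (4/15)·(1/3) = 4/45.
If it is under cup 4 (prior 2/15): the dealer opened cup 4, so this case is ruled out; weight (2/15)·0 = 0.
If it is under cup 5 (prior 2/5): the dealer has 4 equally likely choices, so probability 1/4; weight (2/5)·(1/4) = 1/10.
The weights sum to 23/90.
So P(the pea under cup 1 | the dealer opened cup 4) = (2/45) / (23/90) = 4/23.

4/23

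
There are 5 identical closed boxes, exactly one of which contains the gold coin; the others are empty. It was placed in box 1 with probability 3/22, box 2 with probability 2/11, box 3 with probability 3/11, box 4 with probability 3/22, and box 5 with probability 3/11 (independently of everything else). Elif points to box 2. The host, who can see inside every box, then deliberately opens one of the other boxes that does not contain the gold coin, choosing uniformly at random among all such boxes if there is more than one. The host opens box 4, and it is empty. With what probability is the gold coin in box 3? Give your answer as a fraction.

Apply Bayes' rule, conditioning on where the gold coin actually is.
If it is in box 1 (prior 3/22): the host has 3 equally likely choices, so probability 1/3; weight (3/22)·(1/3) = 1/22.
If it is in box 2 (prior 2/11): the host has 4 equally likely choices, so probability 1/4; weight (2/11)·(1/4) = 1/22.
If it is in either of boxes 3 and 5 (prior 3/11 each): the host has 3 equally likely choices, so probability 1/3; weight (3/11)·(1/3) = 1/11 each.
If it is in box 4 (prior 3/22): the host opened box 4, so this case is ruled out; weight (3/22)·0 = 0.
The weights sum to 3/11.
So P(the gold coin in box 3 | the host opened box 4) = (1/11) / (3/11) = 1/3.

1/3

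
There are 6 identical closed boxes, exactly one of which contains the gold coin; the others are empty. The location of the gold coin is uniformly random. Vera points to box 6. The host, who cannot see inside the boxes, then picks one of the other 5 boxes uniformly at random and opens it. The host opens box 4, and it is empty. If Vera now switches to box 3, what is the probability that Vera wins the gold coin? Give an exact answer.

Condition on the true location of the gold coin.
If it is in any of boxes 1, 2, 3, 5, and 6 (prior 1/6 each): the host picks box 4 with probability 1/5 regardless, and it is not the prize; weight (1/6)·(1/5) = 1/30 each.
If it is in box 4 (prior 1/6): the host opened box 4, so this case is ruled out; weight (1/6)·0 = 0.
The weights sum to 1/6.
So P(the gold coin in box 3 | the host opened box 4) = (1/30) / (1/6) = 1/5.

1/5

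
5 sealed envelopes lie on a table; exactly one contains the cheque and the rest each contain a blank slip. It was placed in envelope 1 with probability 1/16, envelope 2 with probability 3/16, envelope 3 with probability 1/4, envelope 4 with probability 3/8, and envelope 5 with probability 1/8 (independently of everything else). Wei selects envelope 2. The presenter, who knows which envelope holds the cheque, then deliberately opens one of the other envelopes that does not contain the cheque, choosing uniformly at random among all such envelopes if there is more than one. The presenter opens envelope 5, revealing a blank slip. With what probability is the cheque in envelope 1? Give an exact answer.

Apply Bayes' rule, conditioning on where the cheque actually is.
If it is in envelope 1 (prior 1/16): the presenter has 3 equally likely choices, so probability 1/3; weight (1/16)·(1/3) = 1/48.
If it is in envelope 2 (prior 3/16): the presenter has 4 equally likely choices, so probability 1/4; weight (3/16)·(1/4) = 3/64.
If it is in envelope 3 (prior 1/4): the presenter has 3 equally likely choices, so probability 1/3; weight (1/4)·(1/3) = 1/12.
If it is in envelope 4 (prior 3/8): the presenter has 3 equally likely choices, so probability 1/3; weight (3/8)·(1/3) = 1/8.
If it is in envelope 5 (prior 1/8): the presenter opened envelope 5, so this case is ruled out; weight (1/8)·0 = 0.
The weights sum to 53/192.
So P(the cheque in envelope 1 | the presenter opened envelope 5) = (1/48) / (53/192) = 4/53.

4/53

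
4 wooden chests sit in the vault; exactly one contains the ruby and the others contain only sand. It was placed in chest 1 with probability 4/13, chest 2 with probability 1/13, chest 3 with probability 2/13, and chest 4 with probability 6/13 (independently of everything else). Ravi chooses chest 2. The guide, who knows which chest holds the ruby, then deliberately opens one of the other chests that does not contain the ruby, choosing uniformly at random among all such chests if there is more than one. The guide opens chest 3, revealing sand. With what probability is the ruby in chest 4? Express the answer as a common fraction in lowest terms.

9/16

Condition on the true location of the ruby.
If it is in chest 1 (prior 4/13): the guide has 2 equally likely choices, so probability 1/2; weight (4/13)·(1/2) = 2/13.
If it is in chest 2 (prior 1/13): the guide has 3 equally likely choices, so probability 1/3; weight (1/13)·(1/3) = 1/39.
If it is in chest 3 (prior 2/13): the guide opened chest 3, so this case is ruled out; weight (2/13)·0 = 0.
If it is in chest 4 (prior 6/13): the guide has 2 equally likely choices, so probability 1/2; weight (6/13)·(1/2) = 3/13.
The weights sum to 16/39.
So P(the ruby in chest 4 | the guide opened chest 3) = (3/13) / (16/39) = 9/16.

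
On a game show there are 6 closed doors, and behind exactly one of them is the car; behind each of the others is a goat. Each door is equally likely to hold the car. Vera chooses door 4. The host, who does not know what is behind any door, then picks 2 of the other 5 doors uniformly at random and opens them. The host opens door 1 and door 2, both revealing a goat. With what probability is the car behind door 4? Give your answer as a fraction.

Apply Bayes' rule, conditioning on where the car actually is.
If it is behind either of doors 1 and 2 (prior 1/6 each): that door was opened and seen not to hold the prize — ruled out; weight (1/6)·0 = 0 each.
If it is behind any of doors 3, 4, 5, and 6 (prior 1/6 each): the host picks exactly this set with probability 1/10 regardless, and none is the prize; weight (1/6)·(1/10) = 1/60 each.
The weights sum to 1/15.
So P(the car behind door 4 | the host opened door 1 and door 2) = (1/60) / (1/15) = 1/4.

1/4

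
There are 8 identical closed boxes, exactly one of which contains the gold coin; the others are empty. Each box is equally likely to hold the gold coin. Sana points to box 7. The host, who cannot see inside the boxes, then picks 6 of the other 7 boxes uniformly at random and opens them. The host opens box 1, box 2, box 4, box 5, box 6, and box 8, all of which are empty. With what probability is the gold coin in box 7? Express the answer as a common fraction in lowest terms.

1/2

Apply Bayes' rule, conditioning on where the gold coin actually is.
If it is in any of boxes 1, 2, 4, 5, 6, and 8 (prior 1/8 each): that box was opened and seen not to hold the prize — ruled out; weight (1/8)·0 = 0 each.
If it is in either of boxes 3 and 7 (prior 1/8 each): the host picks exactly this set with probability 1/7 regardless, and none is the prize; weight (1/8)·(1/7) = 1/56 each.
The weights sum to 1/28.
So P(the gold coin in box 7 | the host opened box 1, box 2, box 4, box 5, box 6, and box 8) = (1/56) / (1/28) = 1/2.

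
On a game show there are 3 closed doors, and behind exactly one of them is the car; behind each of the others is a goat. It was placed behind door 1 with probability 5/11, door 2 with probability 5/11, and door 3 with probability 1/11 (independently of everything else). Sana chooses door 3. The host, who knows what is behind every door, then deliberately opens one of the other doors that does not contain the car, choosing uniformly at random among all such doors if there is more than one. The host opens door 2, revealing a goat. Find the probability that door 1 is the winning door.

Condition on the true location of the car.
If it is behind door 1 (prior 5/11): the host has no choice, probability 1; weight (5/11)·1 = 5/11.
If it is behind door 2 (prior 5/11): the host opened door 2, so this case is ruled out; weight (5/11)·0 = 0.
If it is behind door 3 (prior 1/11): the host has 2 equally likely choices, so probability 1/2; weight (1/11)·(1/2) = 1/22.
The weights sum to 1/2.
So P(the car behind door 1 | the host opened door 2) = (5/11) / (1/2) = 10/11.

10/11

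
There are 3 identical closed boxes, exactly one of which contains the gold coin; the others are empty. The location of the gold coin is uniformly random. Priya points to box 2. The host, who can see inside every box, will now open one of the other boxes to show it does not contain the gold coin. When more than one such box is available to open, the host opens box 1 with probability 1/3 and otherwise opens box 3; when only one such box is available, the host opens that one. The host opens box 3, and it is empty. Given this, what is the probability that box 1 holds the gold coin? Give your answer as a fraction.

Consider each possible location of the gold coin in turn.
If it is in box 1 (prior 1/3): only box 3 is available, probability 1; weight (1/3)·1 = 1/3.
If it is in box 2 (prior 1/3): box 1 is available but not opened, probability 2/3; weight (1/3)·(2/3) = 2/9.
If it is in box 3 (prior 1/3): the host opened box 3, so this case is ruled out; weight (1/3)·0 = 0.
The weights sum to 5/9.
So P(the gold coin in box 1 | the host opened box 3) = (1/3) / (5/9) = 3/5.

3/5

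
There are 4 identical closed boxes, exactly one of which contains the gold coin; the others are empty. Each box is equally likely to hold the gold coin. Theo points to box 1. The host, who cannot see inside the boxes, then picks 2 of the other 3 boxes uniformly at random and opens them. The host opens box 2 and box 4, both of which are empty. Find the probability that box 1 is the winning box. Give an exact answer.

Because the host chose which boxes to open without knowing where the gold coin is, the choice is independent of the prize location. Learning that none of the 2 opened boxes holds the gold coin simply rules out those 2 locations and leaves the remaining 2 boxes still equally likely by symmetry.
So P(the gold coin in box 1) = 1/2.

1/2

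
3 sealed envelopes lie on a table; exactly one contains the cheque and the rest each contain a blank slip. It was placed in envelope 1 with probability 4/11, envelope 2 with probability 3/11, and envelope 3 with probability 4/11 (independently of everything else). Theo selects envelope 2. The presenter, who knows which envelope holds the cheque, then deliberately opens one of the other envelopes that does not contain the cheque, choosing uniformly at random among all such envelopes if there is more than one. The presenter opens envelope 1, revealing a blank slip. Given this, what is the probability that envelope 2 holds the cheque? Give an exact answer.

Consider each possible location of the cheque in turn.
If it is in envelope 1 (prior 4/11): the presenter opened envelope 1, so this case is ruled out; weight (4/11)·0 = 0.
If it is in envelope 2 (prior 3/11): the presenter has 2 equally likely choices, so probability 1/2; weight (3/11)·(1/2) = 3/22.
If it is in envelope 3 (prior 4/11): the presenter has no choice, probability 1; weight (4/11)·1 = 4/11.
The weights sum to 1/2.
So P(the cheque in envelope 2 | the presenter opened envelope 1) = (3/22) / (1/2) = 3/11.

3/11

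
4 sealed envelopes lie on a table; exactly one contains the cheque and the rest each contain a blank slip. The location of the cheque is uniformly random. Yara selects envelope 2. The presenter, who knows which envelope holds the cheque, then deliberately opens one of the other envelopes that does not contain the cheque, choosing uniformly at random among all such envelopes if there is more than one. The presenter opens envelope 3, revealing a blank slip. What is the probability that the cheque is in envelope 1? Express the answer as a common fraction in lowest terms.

Apply Bayes' rule, conditioning on where the cheque actually is.
If it is in either of envelopes 1 and 4 (prior 1/4 each): the presenter has 2 equally likely choices, so probability 1/2; weight (1/4)·(1/2) = 1/8 each.
If it is in envelope 2 (prior 1/4): the presenter has 3 equally likely choices, so probability 1/3; weight (1/4)·(1/3) = 1/12.
If it is in envelope 3 (prior 1/4): the presenter opened envelope 3, so this case is ruled out; weight (1/4)·0 = 0.
The weights sum to 1/3.
So P(the cheque in envelope 1 | the presenter opened envelope 3) = (1/8) / (1/3) = 3/8.

3/8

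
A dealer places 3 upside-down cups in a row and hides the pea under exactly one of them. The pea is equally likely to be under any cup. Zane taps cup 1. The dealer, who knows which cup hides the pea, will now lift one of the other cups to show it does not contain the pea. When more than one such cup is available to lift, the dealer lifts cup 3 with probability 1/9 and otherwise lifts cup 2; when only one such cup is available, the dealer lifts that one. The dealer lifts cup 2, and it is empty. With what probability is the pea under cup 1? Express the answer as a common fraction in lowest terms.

8/17

Consider each possible location of the pea in turn.
If it is under cup 1 (prior 1/3): cup 3 is available but not opened, probability 8/9; weight (1/3)·(8/9) = 8/27.
If it is under cup 2 (prior 1/3): the dealer opened cup 2, so this case is ruled out; weight (1/3)·0 = 0.
If it is under cup 3 (prior 1/3): only cup 2 is available, probability 1; weight (1/3)·1 = 1/3.
The weights sum to 17/27.
So P(the pea under cup 1 | the dealer opened cup 2) = (8/27) / (17/27) = 8/17.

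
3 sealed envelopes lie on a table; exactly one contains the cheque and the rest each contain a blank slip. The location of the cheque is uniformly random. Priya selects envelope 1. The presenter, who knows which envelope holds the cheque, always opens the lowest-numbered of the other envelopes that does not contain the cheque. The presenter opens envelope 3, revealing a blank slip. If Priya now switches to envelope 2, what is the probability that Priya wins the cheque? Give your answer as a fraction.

Consider each possible location of the cheque in turn.
If it is in envelope 1 (prior 1/3): the presenter would have opened envelope 2 instead, probability 0; weight (1/3)·0 = 0.
If it is in envelope 2 (prior 1/3): envelope 3 is the lowest-numbered option available, probability 1; weight (1/3)·1 = 1/3.
If it is in envelope 3 (prior 1/3): the presenter opened envelope 3, so this case is ruled out; weight (1/3)·0 = 0.
The weights sum to 1/3.
So P(the cheque in envelope 2 | the presenter opened envelope 3) = (1/3) / (1/3) = 1.

1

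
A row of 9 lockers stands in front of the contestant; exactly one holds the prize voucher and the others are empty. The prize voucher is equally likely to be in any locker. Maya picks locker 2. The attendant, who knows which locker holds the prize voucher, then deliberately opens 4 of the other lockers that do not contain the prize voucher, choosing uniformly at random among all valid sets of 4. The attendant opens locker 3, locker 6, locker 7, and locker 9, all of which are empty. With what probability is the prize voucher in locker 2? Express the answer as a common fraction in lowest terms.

Condition on the true location of the prize voucher.
If it is in any of lockers 1, 4, 5, and 8 (prior 1/9 each): the attendant has 35 equally likely choices, so probability 1/35; weight (1/9)·(1/35) = 1/315 each.
If it is in locker 2 (prior 1/9): the attendant has 70 equally likely choices, so probability 1/70; weight (1/9)·(1/70) = 1/630.
If it is in any of lockers 3, 6, 7, and 9 (prior 1/9 each): that locker was opened and seen not to hold the prize — ruled out; weight (1/9)·0 = 0 each.
The weights sum to 1/70.
So P(the prize voucher in locker 2 | the attendant opened locker 3, locker 6, locker 7, and locker 9) = (1/630) / (1/70) = 1/9.

1/9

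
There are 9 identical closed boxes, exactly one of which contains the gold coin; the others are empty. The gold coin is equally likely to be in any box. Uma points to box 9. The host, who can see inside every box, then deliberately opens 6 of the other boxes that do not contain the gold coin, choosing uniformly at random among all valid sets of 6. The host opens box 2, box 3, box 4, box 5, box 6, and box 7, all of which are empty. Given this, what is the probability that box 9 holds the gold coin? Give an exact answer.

1/9

Condition on the true location of the gold coin.
If it is in either of boxes 1 and 8 (prior 1/9 each): the host has 7 equally likely choices, so probability 1/7; weight (1/9)·(1/7) = 1/63 each.
If it is in any of boxes 2, 3, 4, 5, 6, and 7 (prior 1/9 each): that box was opened and seen not to hold the prize — ruled out; weight (1/9)·0 = 0 each.
If it is in box 9 (prior 1/9): the host has 28 equally likely choices, so probability 1/28; weight (1/9)·(1/28) = 1/252.
The weights sum to 1/28.
So P(the gold coin in box 9 | the host opened box 2, box 3, box 4, box 5, box 6, and box 7) = (1/252) / (1/28) = 1/9.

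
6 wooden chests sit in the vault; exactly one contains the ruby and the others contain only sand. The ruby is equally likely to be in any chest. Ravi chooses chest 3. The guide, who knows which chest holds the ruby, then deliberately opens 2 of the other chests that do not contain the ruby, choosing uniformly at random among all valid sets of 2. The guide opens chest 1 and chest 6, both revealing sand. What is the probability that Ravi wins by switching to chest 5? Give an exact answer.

5/18

Apply Bayes' rule, conditioning on where the ruby actually is.
If it is in either of chests 1 and 6 (prior 1/6 each): that chest was opened and seen not to hold the prize — ruled out; weight (1/6)·0 = 0 each.
If it is in any of chests 2, 4, and 5 (prior 1/6 each): the guide has 6 equally likely choices, so probability 1/6; weight (1/6)·(1/6) = 1/36 each.
If it is in chest 3 (prior 1/6): the guide has 10 equally likely choices, so probability 1/10; weight (1/6)·(1/10) = 1/60.
The weights sum to 1/10.
So P(the ruby in chest 5 | the guide opened chest 1 and chest 6) = (1/36) / (1/10) = 5/18.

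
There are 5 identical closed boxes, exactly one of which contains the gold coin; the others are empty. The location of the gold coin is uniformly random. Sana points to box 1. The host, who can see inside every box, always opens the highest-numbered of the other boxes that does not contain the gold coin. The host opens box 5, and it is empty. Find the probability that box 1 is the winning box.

1/4

Condition on the true location of the gold coin.
If it is in any of boxes 1, 2, 3, and 4 (prior 1/5 each): box 5 is the highest-numbered option available, probability 1; weight (1/5)·1 = 1/5 each.
If it is in box 5 (prior 1/5): the host opened box 5, so this case is ruled out; weight (1/5)·0 = 0.
The weights sum to 4/5.
So P(the gold coin in box 1 | the host opened box 5) = (1/5) / (4/5) = 1/4.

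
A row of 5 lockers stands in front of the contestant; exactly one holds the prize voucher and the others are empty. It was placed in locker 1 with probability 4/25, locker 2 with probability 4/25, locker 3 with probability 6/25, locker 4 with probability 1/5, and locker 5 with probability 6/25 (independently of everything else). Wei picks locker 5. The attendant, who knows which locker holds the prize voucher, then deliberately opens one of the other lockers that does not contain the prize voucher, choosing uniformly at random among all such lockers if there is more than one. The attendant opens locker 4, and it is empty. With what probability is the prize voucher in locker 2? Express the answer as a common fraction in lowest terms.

Condition on the true location of the prize voucher.
If it is in either of lockers 1 and 2 (prior 4/25 each): the attendant has 3 equally likely choices, so probability 1/3; weight (4/25)·(1/3) = 4/75 each.
If it is in locker 3 (prior 6/25): the attendant has 3 equally likely choices, so probability 1/3; weight (6/25)·(1/3) = 2/25.
If it is in locker 4 (prior 1/5): the attendant opened locker 4, so this case is ruled out; weight (1/5)·0 = 0.
If it is in locker 5 (prior 6/25): the attendant has 4 equally likely choices, so probability 1/4; weight (6/25)·(1/4) = 3/50.
The weights sum to 37/150.
So P(the prize voucher in locker 2 | the attendant opened locker 4) = (4/75) / (37/150) = 8/37.

8/37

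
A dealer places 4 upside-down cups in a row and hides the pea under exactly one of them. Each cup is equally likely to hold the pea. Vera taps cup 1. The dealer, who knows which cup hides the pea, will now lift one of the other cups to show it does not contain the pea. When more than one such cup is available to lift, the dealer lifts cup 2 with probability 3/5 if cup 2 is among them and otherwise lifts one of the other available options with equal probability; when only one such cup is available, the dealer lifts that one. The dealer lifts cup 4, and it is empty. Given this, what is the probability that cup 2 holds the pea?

5/11

Consider each possible location of the pea in turn.
If it is under cup 1 (prior 1/4): cup 2 is available but not opened; cup 4 gets probability (1 − 3/5)/2 = 1/5; weight (1/4)·(1/5) = 1/20.
If it is under cup 2 (prior 1/4): cup 2 holds the prize so is unavailable; the dealer chooses uniformly among the 2 others, probability 1/2; weight (1/4)·(1/2) = 1/8.
If it is under cup 3 (prior 1/4): cup 2 is available but not opened, probability 2/5; weight (1/4)·(2/5) = 1/10.
If it is under cup 4 (prior 1/4): the dealer opened cup 4, so this case is ruled out; weight (1/4)·0 = 0.
The weights sum to 11/40.
So P(the pea under cup 2 | the dealer opened cup 4) = (1/8) / (11/40) = 5/11.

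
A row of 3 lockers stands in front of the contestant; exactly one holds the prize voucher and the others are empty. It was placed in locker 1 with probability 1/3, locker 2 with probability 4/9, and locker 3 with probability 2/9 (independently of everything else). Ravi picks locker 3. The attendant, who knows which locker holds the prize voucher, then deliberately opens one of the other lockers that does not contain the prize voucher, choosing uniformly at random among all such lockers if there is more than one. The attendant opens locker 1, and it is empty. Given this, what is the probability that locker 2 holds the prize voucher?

Consider each possible location of the prize voucher in turn.
If it is in locker 1 (prior 1/3): the attendant opened locker 1, so this case is ruled out; weight (1/3)·0 = 0.
If it is in locker 2 (prior 4/9): the attendant has no choice, probability 1; weight (4/9)·1 = 4/9.
If it is in locker 3 (prior 2/9): the attendant has 2 equally likely choices, so probability 1/2; weight (2/9)·(1/2) = 1/9.
The weights sum to 5/9.
So P(the prize voucher in locker 2 | the attendant opened locker 1) = (4/9) / (5/9) = 4/5.

4/5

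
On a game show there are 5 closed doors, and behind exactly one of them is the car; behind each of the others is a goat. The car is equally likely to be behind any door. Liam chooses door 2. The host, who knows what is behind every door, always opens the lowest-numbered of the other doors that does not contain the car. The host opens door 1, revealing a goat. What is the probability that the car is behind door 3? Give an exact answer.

Condition on the true location of the car.
If it is behind door 1 (prior 1/5): the host opened door 1, so this case is ruled out; weight (1/5)·0 = 0.
If it is behind any of doors 2, 3, 4, and 5 (prior 1/5 each): door 1 is the lowest-numbered option available, probability 1; weight (1/5)·1 = 1/5 each.
The weights sum to 4/5.
So P(the car behind door 3 | the host opened door 1) = (1/5) / (4/5) = 1/4.

1/4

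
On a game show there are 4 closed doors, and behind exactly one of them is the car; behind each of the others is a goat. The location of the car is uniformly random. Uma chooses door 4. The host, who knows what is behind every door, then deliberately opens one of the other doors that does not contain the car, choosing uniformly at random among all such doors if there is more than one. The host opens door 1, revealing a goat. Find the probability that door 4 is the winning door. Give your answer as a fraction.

1/4

Condition on the true location of the car.
If it is behind door 1 (prior 1/4): the host opened door 1, so this case is ruled out; weight (1/4)·0 = 0.
If it is behind either of doors 2 and 3 (prior 1/4 each): the host has 2 equally likely choices, so probability 1/2; weight (1/4)·(1/2) = 1/8 each.
If it is behind door 4 (prior 1/4): the host has 3 equally likely choices, so probability 1/3; weight (1/4)·(1/3) = 1/12.
The weights sum to 1/3.
So P(the car behind door 4 | the host opened door 1) = (1/12) / (1/3) = 1/4.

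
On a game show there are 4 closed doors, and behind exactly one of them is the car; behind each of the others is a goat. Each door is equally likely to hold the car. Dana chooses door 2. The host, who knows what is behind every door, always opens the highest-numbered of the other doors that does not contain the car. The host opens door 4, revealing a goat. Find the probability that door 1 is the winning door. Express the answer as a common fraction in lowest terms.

Consider each possible location of the car in turn.
If it is behind any of doors 1, 2, and 3 (prior 1/4 each): door 4 is the highest-numbered option available, probability 1; weight (1/4)·1 = 1/4 each.
If it is behind door 4 (prior 1/4): the host opened door 4, so this case is ruled out; weight (1/4)·0 = 0.
The weights sum to 3/4.
So P(the car behind door 1 | the host opened door 4) = (1/4) / (3/4) = 1/3.

1/3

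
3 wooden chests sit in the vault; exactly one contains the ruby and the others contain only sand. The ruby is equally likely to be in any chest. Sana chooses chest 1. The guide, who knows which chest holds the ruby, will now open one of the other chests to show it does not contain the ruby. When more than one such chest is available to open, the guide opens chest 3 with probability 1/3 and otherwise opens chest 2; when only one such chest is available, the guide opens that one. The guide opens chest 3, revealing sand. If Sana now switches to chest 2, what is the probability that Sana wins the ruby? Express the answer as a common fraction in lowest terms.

Apply Bayes' rule, conditioning on where the ruby actually is.
If it is in chest 1 (prior 1/3): chest 3 is available, opened with probability 1/3; weight (1/3)·(1/3) = 1/9.
If it is in chest 2 (prior 1/3): only chest 3 is available, probability 1; weight (1/3)·1 = 1/3.
If it is in chest 3 (prior 1/3): the guide opened chest 3, so this case is ruled out; weight (1/3)·0 = 0.
The weights sum to 4/9.
So P(the ruby in chest 2 | the guide opened chest 3) = (1/3) / (4/9) = 3/4.

3/4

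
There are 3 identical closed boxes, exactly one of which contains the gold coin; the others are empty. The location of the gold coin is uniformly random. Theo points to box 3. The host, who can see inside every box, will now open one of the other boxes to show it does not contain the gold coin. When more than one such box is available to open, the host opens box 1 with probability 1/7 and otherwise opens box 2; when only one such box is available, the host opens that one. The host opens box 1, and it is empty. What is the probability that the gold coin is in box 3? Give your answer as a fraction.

Apply Bayes' rule, conditioning on where the gold coin actually is.
If it is in box 1 (prior 1/3): the host opened box 1, so this case is ruled out; weight (1/3)·0 = 0.
If it is in box 2 (prior 1/3): only box 1 is available, probability 1; weight (1/3)·1 = 1/3.
If it is in box 3 (prior 1/3): box 1 is available, opened with probability 1/7; weight (1/3)·(1/7) = 1/21.
The weights sum to 8/21.
So P(the gold coin in box 3 | the host opened box 1) = (1/21) / (8/21) = 1/8.

1/8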